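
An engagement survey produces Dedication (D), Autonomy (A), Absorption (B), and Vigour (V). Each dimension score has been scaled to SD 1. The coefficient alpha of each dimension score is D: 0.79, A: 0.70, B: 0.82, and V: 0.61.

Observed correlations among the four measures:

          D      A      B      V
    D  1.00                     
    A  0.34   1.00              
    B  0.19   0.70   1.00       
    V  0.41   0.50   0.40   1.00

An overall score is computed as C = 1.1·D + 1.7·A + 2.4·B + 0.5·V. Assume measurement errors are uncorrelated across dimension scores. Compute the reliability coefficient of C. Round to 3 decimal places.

0.889

Var(C) = 1.1² + 1.7² + 2.4² + 0.5² + 2·[1.87·0.34 + 2.64·0.19 + 0.55·0.41 + 4.08·0.70 + 0.85·0.50 + 1.2·0.40] = 10.11 + 10.2478 = 20.3578.
Because errors are independent across components, Cov(Tᵢ,Tⱼ) = Cov(Xᵢ,Xⱼ); the off-diagonal part of the true-score variance is the same as above.
True-score variance = [1.1²·0.79 + 1.7²·0.70 + 2.4²·0.82 + 0.5²·0.61] + 10.2478 = 7.8546 + 10.2478 = 18.1024.
Reliability = 18.1024 / 20.3578 = 0.889.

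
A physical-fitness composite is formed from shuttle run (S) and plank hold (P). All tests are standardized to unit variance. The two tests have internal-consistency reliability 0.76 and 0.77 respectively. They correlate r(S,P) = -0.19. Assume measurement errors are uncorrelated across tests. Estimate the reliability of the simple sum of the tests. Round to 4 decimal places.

Var(S+P) = 2 + 2·[(-0.19)] = 2 − 0.38 = 1.62.
Under uncorrelated errors the observed covariances equal the true-score covariances, so only the own-variance terms attenuate.
True-score variance = [0.76 + 0.77] − 0.38 = 1.53 − 0.38 = 1.15.
Reliability = 1.15 / 1.62 = 0.7099.

0.7099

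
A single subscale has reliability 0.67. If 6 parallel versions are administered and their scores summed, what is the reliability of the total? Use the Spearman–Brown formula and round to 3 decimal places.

ρ_k = kρ / (1 + (k−1)ρ) = 6·0.67 / (1 + 5·0.67) = 4.020 / 4.350 = 0.924.

0.924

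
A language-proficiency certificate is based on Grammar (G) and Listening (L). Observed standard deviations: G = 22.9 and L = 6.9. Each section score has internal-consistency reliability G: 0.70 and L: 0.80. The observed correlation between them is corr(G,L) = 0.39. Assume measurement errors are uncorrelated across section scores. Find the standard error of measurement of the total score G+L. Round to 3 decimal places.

12.917

Var(total) = 572.02 + 123.248 = 695.268.
True-score variance = 405.175 + 123.248 = 528.423, so reliability = 0.7600.
Error variance = 695.268 − 528.423 = 166.845; SEM = √166.845 = 12.917.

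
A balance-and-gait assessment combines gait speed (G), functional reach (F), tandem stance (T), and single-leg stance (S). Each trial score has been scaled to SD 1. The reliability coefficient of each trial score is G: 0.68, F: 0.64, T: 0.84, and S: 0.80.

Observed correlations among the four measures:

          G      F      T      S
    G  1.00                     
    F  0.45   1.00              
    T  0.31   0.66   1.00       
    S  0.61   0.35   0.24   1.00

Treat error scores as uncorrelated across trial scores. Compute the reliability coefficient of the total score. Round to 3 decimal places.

0.887

Var(G+F+T+S) = 4 + 2·[0.45 + 0.31 + 0.61 + 0.66 + 0.35 + 0.24] = 4 + 5.24 = 9.24.
Because errors are independent across components, Cov(Tᵢ,Tⱼ) = Cov(Xᵢ,Xⱼ); the off-diagonal part of the true-score variance is the same as above.
True-score variance = [0.68 + 0.64 + 0.84 + 0.80] + 5.24 = 2.96 + 5.24 = 8.2.
Reliability = 8.2 / 9.24 = 0.887.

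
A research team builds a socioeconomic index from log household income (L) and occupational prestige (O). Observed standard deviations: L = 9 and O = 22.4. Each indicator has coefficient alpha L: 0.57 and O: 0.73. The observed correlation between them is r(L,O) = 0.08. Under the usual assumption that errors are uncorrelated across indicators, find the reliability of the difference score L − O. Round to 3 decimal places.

0.691

Var(L−O) = 9² + 22.4² − 2·9·22.4·0.08 = 582.76 − 32.256 = 550.504.
Because errors are independent across components, Cov(Tᵢ,Tⱼ) = Cov(Xᵢ,Xⱼ); the off-diagonal part of the true-score variance is the same as above.
True-score variance = [9²·0.57 + 22.4²·0.73] − 32.256 = 412.455 − 32.256 = 380.199.
Reliability = 380.199 / 550.504 = 0.691.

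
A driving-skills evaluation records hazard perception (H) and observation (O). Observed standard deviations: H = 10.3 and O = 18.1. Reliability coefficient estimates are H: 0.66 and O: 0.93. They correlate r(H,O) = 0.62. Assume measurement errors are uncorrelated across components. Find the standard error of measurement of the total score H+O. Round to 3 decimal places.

Var(total) = 433.7 + 231.173 = 664.873.
True-score variance = 374.697 + 231.173 = 605.87, so reliability = 0.9113.
Error variance = 664.873 − 605.87 = 59.0033; SEM = √59.0033 = 7.681.

7.681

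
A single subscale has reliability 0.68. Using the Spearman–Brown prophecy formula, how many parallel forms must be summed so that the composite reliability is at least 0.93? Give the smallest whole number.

k ≥ ρ*(1−ρ₁)/(ρ₁(1−ρ*)) = 0.93·0.32 / (0.68·0.07) = 6.252.
Smallest integer k = 7.

7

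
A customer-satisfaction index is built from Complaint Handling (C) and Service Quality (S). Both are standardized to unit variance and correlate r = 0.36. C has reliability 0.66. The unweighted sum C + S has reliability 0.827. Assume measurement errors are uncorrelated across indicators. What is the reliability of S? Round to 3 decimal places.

0.869

Var(C+S) = 2 + 2·0.36 = 2.720.
True-score variance = ρ_C + ρ_S + 2·0.36, so 0.827 = (0.66 + ρ_S + 0.72) / 2.720.
ρ_S = 0.827·2.720 − 0.66 − 0.72 = 0.869.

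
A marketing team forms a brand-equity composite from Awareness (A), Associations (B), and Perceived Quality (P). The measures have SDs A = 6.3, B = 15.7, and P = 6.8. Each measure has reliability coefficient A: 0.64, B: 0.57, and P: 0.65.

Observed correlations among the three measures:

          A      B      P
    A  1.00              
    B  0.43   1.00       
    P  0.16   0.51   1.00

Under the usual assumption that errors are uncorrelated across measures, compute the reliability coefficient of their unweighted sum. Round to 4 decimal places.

Var(A+B+P) = 6.3² + 15.7² + 6.8² + 2·[6.3·15.7·0.43 + 6.3·6.8·0.16 + 15.7·6.8·0.51] = 332.42 + 207.667 = 540.087.
Under uncorrelated errors the observed covariances equal the true-score covariances, so only the own-variance terms attenuate.
True-score variance = [6.3²·0.64 + 15.7²·0.57 + 6.8²·0.65] + 207.667 = 195.957 + 207.667 = 403.623.
Reliability = 403.623 / 540.087 = 0.7473.

0.7473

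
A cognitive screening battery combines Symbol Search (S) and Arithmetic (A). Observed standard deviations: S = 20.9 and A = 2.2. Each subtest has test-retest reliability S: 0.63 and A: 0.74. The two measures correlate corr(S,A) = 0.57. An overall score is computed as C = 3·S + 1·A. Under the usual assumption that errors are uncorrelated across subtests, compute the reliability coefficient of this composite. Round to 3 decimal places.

0.644

Var(C) = 3²·20.9² + 2.2² + 2·[3·20.9·2.2·0.57] = 3936.13 + 157.252 = 4093.38.
Because errors are independent across components, Cov(Tᵢ,Tⱼ) = Cov(Xᵢ,Xⱼ); the off-diagonal part of the true-score variance is the same as above.
True-score variance = [3²·20.9²·0.63 + 2.2²·0.74] + 157.252 = 2480.29 + 157.252 = 2637.55.
Reliability = 2637.55 / 4093.38 = 0.644.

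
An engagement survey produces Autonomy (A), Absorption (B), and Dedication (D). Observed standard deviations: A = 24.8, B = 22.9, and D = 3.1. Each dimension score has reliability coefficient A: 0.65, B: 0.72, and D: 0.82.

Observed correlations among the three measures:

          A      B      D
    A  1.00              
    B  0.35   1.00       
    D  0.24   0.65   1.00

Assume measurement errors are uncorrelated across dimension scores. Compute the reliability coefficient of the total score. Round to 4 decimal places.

0.7829

Var(A+B+D) = 24.8² + 22.9² + 3.1² + 2·[24.8·22.9·0.35 + 24.8·3.1·0.24 + 22.9·3.1·0.65] = 1149.06 + 526.733 = 1675.79.
Under uncorrelated errors the observed covariances equal the true-score covariances, so only the own-variance terms attenuate.
True-score variance = [24.8²·0.65 + 22.9²·0.72 + 3.1²·0.82] + 526.733 = 785.231 + 526.733 = 1311.96.
Reliability = 1311.96 / 1675.79 = 0.7829.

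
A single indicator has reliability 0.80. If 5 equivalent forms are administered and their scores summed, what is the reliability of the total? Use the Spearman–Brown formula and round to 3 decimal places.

ρ_k = kρ / (1 + (k−1)ρ) = 5·0.80 / (1 + 4·0.80) = 4.000 / 4.200 = 0.952.

0.952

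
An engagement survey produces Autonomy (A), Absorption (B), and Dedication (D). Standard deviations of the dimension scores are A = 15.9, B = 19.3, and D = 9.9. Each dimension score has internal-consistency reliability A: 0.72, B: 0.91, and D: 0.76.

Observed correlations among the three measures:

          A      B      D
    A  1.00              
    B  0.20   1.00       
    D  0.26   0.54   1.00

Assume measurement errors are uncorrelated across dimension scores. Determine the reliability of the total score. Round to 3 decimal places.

0.887

Var(A+B+D) = 15.9² + 19.3² + 9.9² + 2·[15.9·19.3·0.20 + 15.9·9.9·0.26 + 19.3·9.9·0.54] = 723.31 + 410.957 = 1134.27.
Under uncorrelated errors the observed covariances equal the true-score covariances, so only the own-variance terms attenuate.
True-score variance = [15.9²·0.72 + 19.3²·0.91 + 9.9²·0.76] + 410.957 = 595.477 + 410.957 = 1006.43.
Reliability = 1006.43 / 1134.27 = 0.887.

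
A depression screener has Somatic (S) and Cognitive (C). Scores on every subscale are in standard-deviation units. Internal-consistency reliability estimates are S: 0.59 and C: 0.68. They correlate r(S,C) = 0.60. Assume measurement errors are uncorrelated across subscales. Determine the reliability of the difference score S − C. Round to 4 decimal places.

0.0875

Var(S−C) = 1 + 1 − 2·0.60 = 2 − 1.2 = 0.8.
Under uncorrelated errors the observed covariances equal the true-score covariances, so only the own-variance terms attenuate.
True-score variance = [0.59 + 0.68] − 1.2 = 1.27 − 1.2 = 0.07.
Reliability = 0.07 / 0.8 = 0.0875.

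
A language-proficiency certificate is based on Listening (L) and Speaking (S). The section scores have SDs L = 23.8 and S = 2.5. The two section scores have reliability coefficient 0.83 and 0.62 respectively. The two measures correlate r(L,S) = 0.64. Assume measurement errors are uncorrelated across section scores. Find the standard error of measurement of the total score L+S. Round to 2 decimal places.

Var(total) = 572.69 + 76.16 = 648.85.
True-score variance = 474.02 + 76.16 = 550.18, so reliability = 0.8479.
Error variance = 648.85 − 550.18 = 98.6698; SEM = √98.6698 = 9.93.

9.93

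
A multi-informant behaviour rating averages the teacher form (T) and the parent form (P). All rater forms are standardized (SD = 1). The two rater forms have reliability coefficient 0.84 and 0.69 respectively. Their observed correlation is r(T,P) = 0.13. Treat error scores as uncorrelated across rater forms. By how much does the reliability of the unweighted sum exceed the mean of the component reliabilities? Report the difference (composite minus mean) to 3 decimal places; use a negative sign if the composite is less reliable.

Var(sum) = 2 + 0.26 = 2.26; true-score variance = 1.53 + 0.26 = 1.79; composite reliability = 0.7920.
Mean component reliability = 0.7650.
Difference = 0.7920 − 0.7650 = 0.027.

0.027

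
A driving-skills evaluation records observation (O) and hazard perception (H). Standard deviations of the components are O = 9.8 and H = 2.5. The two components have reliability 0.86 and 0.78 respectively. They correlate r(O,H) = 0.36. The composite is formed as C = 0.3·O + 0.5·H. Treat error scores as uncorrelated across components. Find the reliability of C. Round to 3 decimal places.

Var(C) = 0.3²·9.8² + 0.5²·2.5² + 2·[0.15·9.8·2.5·0.36] = 10.2061 + 2.646 = 12.8521.
With uncorrelated errors the cross-covariances are all true-score covariance, so they carry over unchanged; only the diagonal terms shrink to ρᵢσᵢ².
True-score variance = [0.3²·9.8²·0.86 + 0.5²·2.5²·0.78] + 2.646 = 8.65225 + 2.646 = 11.2982.
Reliability = 11.2982 / 12.8521 = 0.879.

0.879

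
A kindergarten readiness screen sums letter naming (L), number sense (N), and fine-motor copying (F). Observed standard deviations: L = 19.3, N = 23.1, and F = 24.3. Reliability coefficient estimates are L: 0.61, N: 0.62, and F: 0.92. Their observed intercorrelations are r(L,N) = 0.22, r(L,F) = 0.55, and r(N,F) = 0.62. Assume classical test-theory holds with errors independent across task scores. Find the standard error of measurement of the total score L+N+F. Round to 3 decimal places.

Var(total) = 1496.59 + 1408.1 = 2904.69.
True-score variance = 1101.31 + 1408.1 = 2509.41, so reliability = 0.8639.
Error variance = 2904.69 − 2509.41 = 395.282; SEM = √395.282 = 19.882.

19.882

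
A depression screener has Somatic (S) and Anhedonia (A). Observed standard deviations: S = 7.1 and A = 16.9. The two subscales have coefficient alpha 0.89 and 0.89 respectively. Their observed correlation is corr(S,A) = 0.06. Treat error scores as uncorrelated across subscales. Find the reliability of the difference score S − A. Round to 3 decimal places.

0.885

Var(S−A) = 7.1² + 16.9² − 2·7.1·16.9·0.06 = 336.02 − 14.3988 = 321.621.
Under uncorrelated errors the observed covariances equal the true-score covariances, so only the own-variance terms attenuate.
True-score variance = [7.1²·0.89 + 16.9²·0.89] − 14.3988 = 299.058 − 14.3988 = 284.659.
Reliability = 284.659 / 321.621 = 0.885.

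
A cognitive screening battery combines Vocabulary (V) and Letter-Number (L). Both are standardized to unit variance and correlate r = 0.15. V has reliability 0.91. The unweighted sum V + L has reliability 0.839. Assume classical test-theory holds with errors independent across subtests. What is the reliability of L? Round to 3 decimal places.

Var(V+L) = 2 + 2·0.15 = 2.300.
True-score variance = ρ_V + ρ_L + 2·0.15, so 0.839 = (0.91 + ρ_L + 0.30) / 2.300.
ρ_L = 0.839·2.300 − 0.91 − 0.30 = 0.720.

0.720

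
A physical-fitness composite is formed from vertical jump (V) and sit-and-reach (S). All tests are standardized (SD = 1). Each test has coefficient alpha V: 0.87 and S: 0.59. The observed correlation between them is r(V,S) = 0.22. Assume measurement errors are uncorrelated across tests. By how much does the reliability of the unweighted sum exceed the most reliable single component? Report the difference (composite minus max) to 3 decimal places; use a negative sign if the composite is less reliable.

Var(sum) = 2 + 0.44 = 2.44; true-score variance = 1.46 + 0.44 = 1.9; composite reliability = 0.7787.
Max component reliability = 0.8700.
Difference = 0.7787 − 0.8700 = -0.091.

-0.091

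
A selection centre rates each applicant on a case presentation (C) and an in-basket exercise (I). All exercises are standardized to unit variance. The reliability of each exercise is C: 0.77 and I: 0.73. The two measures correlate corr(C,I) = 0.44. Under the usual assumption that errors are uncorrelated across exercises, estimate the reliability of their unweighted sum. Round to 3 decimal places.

0.826

Var(C+I) = 2 + 2·[0.44] = 2 + 0.88 = 2.88.
With uncorrelated errors the cross-covariances are all true-score covariance, so they carry over unchanged; only the diagonal terms shrink to ρᵢσᵢ².
True-score variance = [0.77 + 0.73] + 0.88 = 1.5 + 0.88 = 2.38.
Reliability = 2.38 / 2.88 = 0.826.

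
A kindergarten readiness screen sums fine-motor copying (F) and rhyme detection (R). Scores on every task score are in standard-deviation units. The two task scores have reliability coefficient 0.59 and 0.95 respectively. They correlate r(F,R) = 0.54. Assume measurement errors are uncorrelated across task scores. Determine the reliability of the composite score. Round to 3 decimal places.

Var(F+R) = 2 + 2·[0.54] = 2 + 1.08 = 3.08.
Because errors are independent across components, Cov(Tᵢ,Tⱼ) = Cov(Xᵢ,Xⱼ); the off-diagonal part of the true-score variance is the same as above.
True-score variance = [0.59 + 0.95] + 1.08 = 1.54 + 1.08 = 2.62.
Reliability = 2.62 / 3.08 = 0.851.

0.851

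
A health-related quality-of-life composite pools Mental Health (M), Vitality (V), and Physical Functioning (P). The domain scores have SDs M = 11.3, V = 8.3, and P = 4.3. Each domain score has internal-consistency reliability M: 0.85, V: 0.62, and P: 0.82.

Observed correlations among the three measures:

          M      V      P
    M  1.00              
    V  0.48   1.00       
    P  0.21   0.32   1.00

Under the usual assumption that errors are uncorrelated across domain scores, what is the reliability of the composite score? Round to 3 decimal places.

0.860

Var(M+V+P) = 11.3² + 8.3² + 4.3² + 2·[11.3·8.3·0.48 + 11.3·4.3·0.21 + 8.3·4.3·0.32] = 215.07 + 133.288 = 348.358.
Under uncorrelated errors the observed covariances equal the true-score covariances, so only the own-variance terms attenuate.
True-score variance = [11.3²·0.85 + 8.3²·0.62 + 4.3²·0.82] + 133.288 = 166.41 + 133.288 = 299.698.
Reliability = 299.698 / 348.358 = 0.860.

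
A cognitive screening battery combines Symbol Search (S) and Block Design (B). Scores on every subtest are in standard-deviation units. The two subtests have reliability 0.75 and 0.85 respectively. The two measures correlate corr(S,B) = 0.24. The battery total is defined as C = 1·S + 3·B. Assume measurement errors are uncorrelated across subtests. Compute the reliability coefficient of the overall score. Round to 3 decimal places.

0.860

Var(C) = 1 + 3² + 2·[3·0.24] = 10 + 1.44 = 11.44.
Because errors are independent across components, Cov(Tᵢ,Tⱼ) = Cov(Xᵢ,Xⱼ); the off-diagonal part of the true-score variance is the same as above.
True-score variance = [0.75 + 3²·0.85] + 1.44 = 8.4 + 1.44 = 9.84.
Reliability = 9.84 / 11.44 = 0.860.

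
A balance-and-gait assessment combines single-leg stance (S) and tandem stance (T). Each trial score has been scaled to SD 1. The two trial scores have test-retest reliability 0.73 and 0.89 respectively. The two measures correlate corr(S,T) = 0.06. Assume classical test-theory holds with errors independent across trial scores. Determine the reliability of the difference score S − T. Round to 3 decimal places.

0.798

Var(S−T) = 1 + 1 − 2·0.06 = 2 − 0.12 = 1.88.
With uncorrelated errors the cross-covariances are all true-score covariance, so they carry over unchanged; only the diagonal terms shrink to ρᵢσᵢ².
True-score variance = [0.73 + 0.89] − 0.12 = 1.62 − 0.12 = 1.5.
Reliability = 1.5 / 1.88 = 0.798.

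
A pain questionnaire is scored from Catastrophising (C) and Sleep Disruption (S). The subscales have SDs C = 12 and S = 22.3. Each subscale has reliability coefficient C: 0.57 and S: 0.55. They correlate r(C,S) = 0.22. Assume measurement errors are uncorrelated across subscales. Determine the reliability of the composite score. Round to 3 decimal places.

Var(C+S) = 12² + 22.3² + 2·[12·22.3·0.22] = 641.29 + 117.744 = 759.034.
With uncorrelated errors the cross-covariances are all true-score covariance, so they carry over unchanged; only the diagonal terms shrink to ρᵢσᵢ².
True-score variance = [12²·0.57 + 22.3²·0.55] + 117.744 = 355.59 + 117.744 = 473.334.
Reliability = 473.334 / 759.034 = 0.624.

0.624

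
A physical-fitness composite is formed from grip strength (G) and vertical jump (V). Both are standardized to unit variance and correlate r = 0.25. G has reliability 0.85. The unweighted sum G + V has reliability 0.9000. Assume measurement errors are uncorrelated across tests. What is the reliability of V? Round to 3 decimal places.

0.900

Var(G+V) = 2 + 2·0.25 = 2.500.
True-score variance = ρ_G + ρ_V + 2·0.25, so 0.9000 = (0.85 + ρ_V + 0.50) / 2.500.
ρ_V = 0.9000·2.500 − 0.85 − 0.50 = 0.900.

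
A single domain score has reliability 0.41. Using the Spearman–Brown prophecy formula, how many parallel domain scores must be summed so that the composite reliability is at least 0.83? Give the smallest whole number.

8

k ≥ ρ*(1−ρ₁)/(ρ₁(1−ρ*)) = 0.83·0.59 / (0.41·0.17) = 7.026.
Smallest integer k = 8.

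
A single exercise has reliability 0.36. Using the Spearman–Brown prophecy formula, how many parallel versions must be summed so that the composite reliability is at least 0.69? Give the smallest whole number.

k ≥ ρ*(1−ρ₁)/(ρ₁(1−ρ*)) = 0.69·0.64 / (0.36·0.31) = 3.957.
Smallest integer k = 4.

4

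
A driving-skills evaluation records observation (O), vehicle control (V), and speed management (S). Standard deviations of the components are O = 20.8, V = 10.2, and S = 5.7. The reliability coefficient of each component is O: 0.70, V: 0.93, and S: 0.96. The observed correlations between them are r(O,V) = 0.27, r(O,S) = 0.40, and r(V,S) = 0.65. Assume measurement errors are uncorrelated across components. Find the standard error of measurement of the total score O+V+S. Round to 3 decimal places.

Var(total) = 569.17 + 284.996 = 854.166.
True-score variance = 430.796 + 284.996 = 715.792, so reliability = 0.8380.
Error variance = 854.166 − 715.792 = 138.374; SEM = √138.374 = 11.763.

11.763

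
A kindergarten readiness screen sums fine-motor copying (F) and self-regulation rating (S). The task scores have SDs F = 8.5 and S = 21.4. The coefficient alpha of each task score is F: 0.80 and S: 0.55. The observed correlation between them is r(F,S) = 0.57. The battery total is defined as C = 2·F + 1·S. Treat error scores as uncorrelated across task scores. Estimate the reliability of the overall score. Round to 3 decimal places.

Var(C) = 2²·8.5² + 21.4² + 2·[2·8.5·21.4·0.57] = 746.96 + 414.732 = 1161.69.
Under uncorrelated errors the observed covariances equal the true-score covariances, so only the own-variance terms attenuate.
True-score variance = [2²·8.5²·0.80 + 21.4²·0.55] + 414.732 = 483.078 + 414.732 = 897.81.
Reliability = 897.81 / 1161.69 = 0.773.

0.773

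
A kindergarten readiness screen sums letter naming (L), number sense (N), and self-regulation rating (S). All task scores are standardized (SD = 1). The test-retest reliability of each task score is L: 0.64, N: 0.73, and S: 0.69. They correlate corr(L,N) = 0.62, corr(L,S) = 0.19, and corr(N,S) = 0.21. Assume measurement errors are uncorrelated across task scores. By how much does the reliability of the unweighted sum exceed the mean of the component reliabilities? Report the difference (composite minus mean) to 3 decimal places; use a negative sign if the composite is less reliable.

0.127

Var(sum) = 3 + 2.04 = 5.04; true-score variance = 2.06 + 2.04 = 4.1; composite reliability = 0.8135.
Mean component reliability = 0.6867.
Difference = 0.8135 − 0.6867 = 0.127.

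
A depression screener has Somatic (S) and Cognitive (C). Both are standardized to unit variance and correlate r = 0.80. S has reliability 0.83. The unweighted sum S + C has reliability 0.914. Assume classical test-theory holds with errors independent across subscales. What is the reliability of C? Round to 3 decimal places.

0.860

Var(S+C) = 2 + 2·0.80 = 3.600.
True-score variance = ρ_S + ρ_C + 2·0.80, so 0.914 = (0.83 + ρ_C + 1.60) / 3.600.
ρ_C = 0.914·3.600 − 0.83 − 1.60 = 0.860.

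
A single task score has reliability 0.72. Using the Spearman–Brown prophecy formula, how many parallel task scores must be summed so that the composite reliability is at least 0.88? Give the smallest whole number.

k ≥ ρ*(1−ρ₁)/(ρ₁(1−ρ*)) = 0.88·0.28 / (0.72·0.12) = 2.852.
Smallest integer k = 3.

3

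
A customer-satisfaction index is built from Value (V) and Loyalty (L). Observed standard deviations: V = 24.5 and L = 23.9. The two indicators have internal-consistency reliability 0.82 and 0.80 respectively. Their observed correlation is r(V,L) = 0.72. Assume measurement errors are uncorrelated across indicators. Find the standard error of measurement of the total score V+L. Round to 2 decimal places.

Var(total) = 1171.46 + 843.192 = 2014.65.
True-score variance = 949.173 + 843.192 = 1792.36, so reliability = 0.8897.
Error variance = 2014.65 − 1792.36 = 222.287; SEM = √222.287 = 14.91.

14.91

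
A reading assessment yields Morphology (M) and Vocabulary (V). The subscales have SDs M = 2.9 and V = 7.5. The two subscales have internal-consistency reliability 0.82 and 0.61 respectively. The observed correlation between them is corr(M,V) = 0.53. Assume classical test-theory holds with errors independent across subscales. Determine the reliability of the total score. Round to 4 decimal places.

Var(M+V) = 2.9² + 7.5² + 2·[2.9·7.5·0.53] = 64.66 + 23.055 = 87.715.
With uncorrelated errors the cross-covariances are all true-score covariance, so they carry over unchanged; only the diagonal terms shrink to ρᵢσᵢ².
True-score variance = [2.9²·0.82 + 7.5²·0.61] + 23.055 = 41.2087 + 23.055 = 64.2637.
Reliability = 64.2637 / 87.715 = 0.7326.

0.7326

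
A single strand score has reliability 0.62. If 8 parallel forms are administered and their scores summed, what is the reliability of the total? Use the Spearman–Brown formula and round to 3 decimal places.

ρ_k = kρ / (1 + (k−1)ρ) = 8·0.62 / (1 + 7·0.62) = 4.960 / 5.340 = 0.929.

0.929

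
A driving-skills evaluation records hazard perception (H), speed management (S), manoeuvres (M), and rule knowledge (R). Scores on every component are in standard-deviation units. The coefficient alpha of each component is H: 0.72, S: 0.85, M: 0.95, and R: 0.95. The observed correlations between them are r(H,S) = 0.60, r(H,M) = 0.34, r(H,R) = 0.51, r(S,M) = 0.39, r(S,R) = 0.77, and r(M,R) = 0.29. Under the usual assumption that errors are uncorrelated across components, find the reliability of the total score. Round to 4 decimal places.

Var(H+S+M+R) = 4 + 2·[0.60 + 0.34 + 0.51 + 0.39 + 0.77 + 0.29] = 4 + 5.8 = 9.8.
Under uncorrelated errors the observed covariances equal the true-score covariances, so only the own-variance terms attenuate.
True-score variance = [0.72 + 0.85 + 0.95 + 0.95] + 5.8 = 3.47 + 5.8 = 9.27.
Reliability = 9.27 / 9.8 = 0.9459.

0.9459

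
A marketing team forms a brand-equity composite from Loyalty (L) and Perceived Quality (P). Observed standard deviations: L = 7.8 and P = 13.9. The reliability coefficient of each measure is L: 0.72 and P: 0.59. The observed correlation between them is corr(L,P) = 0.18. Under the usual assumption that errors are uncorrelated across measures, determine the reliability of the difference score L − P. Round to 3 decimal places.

Var(L−P) = 7.8² + 13.9² − 2·7.8·13.9·0.18 = 254.05 − 39.0312 = 215.019.
Under uncorrelated errors the observed covariances equal the true-score covariances, so only the own-variance terms attenuate.
True-score variance = [7.8²·0.72 + 13.9²·0.59] − 39.0312 = 157.799 − 39.0312 = 118.767.
Reliability = 118.767 / 215.019 = 0.552.

0.552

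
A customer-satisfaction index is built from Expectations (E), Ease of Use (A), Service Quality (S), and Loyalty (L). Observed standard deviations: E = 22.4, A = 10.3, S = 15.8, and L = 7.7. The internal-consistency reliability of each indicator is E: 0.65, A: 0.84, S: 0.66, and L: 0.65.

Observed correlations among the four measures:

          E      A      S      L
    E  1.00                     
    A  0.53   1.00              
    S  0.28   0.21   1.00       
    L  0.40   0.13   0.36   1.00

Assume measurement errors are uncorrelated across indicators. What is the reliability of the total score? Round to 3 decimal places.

0.822

Var(E+A+S+L) = 22.4² + 10.3² + 15.8² + 7.7² + 2·[22.4·10.3·0.53 + 22.4·15.8·0.28 + 22.4·7.7·0.40 + 10.3·15.8·0.21 + 10.3·7.7·0.13 + 15.8·7.7·0.36] = 916.78 + 757.309 = 1674.09.
Because errors are independent across components, Cov(Tᵢ,Tⱼ) = Cov(Xᵢ,Xⱼ); the off-diagonal part of the true-score variance is the same as above.
True-score variance = [22.4²·0.65 + 10.3²·0.84 + 15.8²·0.66 + 7.7²·0.65] + 757.309 = 618.56 + 757.309 = 1375.87.
Reliability = 1375.87 / 1674.09 = 0.822.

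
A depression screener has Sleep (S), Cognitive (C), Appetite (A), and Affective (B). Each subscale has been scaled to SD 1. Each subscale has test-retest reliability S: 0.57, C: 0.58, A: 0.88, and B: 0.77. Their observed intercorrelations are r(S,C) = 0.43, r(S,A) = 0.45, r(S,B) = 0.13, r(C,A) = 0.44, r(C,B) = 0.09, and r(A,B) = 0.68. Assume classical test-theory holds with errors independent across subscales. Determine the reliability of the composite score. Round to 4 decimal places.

0.8578

Var(S+C+A+B) = 4 + 2·[0.43 + 0.45 + 0.13 + 0.44 + 0.09 + 0.68] = 4 + 4.44 = 8.44.
Under uncorrelated errors the observed covariances equal the true-score covariances, so only the own-variance terms attenuate.
True-score variance = [0.57 + 0.58 + 0.88 + 0.77] + 4.44 = 2.8 + 4.44 = 7.24.
Reliability = 7.24 / 8.44 = 0.8578.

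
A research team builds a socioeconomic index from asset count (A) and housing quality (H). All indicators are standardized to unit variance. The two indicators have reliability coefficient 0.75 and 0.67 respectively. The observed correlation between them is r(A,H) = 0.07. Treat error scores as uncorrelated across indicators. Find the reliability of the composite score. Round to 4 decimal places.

Var(A+H) = 2 + 2·[0.07] = 2 + 0.14 = 2.14.
Because errors are independent across components, Cov(Tᵢ,Tⱼ) = Cov(Xᵢ,Xⱼ); the off-diagonal part of the true-score variance is the same as above.
True-score variance = [0.75 + 0.67] + 0.14 = 1.42 + 0.14 = 1.56.
Reliability = 1.56 / 2.14 = 0.7290.

0.7290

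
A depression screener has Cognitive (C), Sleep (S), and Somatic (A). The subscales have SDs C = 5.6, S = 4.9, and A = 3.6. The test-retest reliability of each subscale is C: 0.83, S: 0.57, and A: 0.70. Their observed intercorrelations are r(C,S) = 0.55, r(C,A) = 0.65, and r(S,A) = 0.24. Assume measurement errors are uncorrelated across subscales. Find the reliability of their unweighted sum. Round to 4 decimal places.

0.8533

Var(C+S+A) = 5.6² + 4.9² + 3.6² + 2·[5.6·4.9·0.55 + 5.6·3.6·0.65 + 4.9·3.6·0.24] = 68.33 + 64.8592 = 133.189.
With uncorrelated errors the cross-covariances are all true-score covariance, so they carry over unchanged; only the diagonal terms shrink to ρᵢσᵢ².
True-score variance = [5.6²·0.83 + 4.9²·0.57 + 3.6²·0.70] + 64.8592 = 48.7865 + 64.8592 = 113.646.
Reliability = 113.646 / 133.189 = 0.8533.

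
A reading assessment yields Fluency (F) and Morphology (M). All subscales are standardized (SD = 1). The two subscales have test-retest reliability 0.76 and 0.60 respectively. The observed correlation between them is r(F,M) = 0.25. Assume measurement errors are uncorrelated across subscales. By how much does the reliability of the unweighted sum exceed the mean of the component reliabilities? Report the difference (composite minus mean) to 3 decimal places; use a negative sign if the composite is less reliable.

Var(sum) = 2 + 0.5 = 2.5; true-score variance = 1.36 + 0.5 = 1.86; composite reliability = 0.7440.
Mean component reliability = 0.6800.
Difference = 0.7440 − 0.6800 = 0.064.

0.064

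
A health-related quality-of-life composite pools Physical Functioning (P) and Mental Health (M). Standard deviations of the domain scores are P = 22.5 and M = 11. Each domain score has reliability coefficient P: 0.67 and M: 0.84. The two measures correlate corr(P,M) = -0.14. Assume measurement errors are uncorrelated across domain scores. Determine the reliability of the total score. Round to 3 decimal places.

0.666

Var(P+M) = 22.5² + 11² + 2·[22.5·11·(-0.14)] = 627.25 − 69.3 = 557.95.
With uncorrelated errors the cross-covariances are all true-score covariance, so they carry over unchanged; only the diagonal terms shrink to ρᵢσᵢ².
True-score variance = [22.5²·0.67 + 11²·0.84] − 69.3 = 440.827 − 69.3 = 371.527.
Reliability = 371.527 / 557.95 = 0.666.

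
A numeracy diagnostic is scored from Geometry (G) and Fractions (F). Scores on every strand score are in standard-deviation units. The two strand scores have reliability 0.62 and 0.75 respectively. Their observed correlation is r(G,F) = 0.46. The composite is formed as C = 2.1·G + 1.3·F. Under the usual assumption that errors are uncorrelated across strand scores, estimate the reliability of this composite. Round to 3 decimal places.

Var(C) = 2.1² + 1.3² + 2·[2.73·0.46] = 6.1 + 2.5116 = 8.6116.
Because errors are independent across components, Cov(Tᵢ,Tⱼ) = Cov(Xᵢ,Xⱼ); the off-diagonal part of the true-score variance is the same as above.
True-score variance = [2.1²·0.62 + 1.3²·0.75] + 2.5116 = 4.0017 + 2.5116 = 6.5133.
Reliability = 6.5133 / 8.6116 = 0.756.

0.756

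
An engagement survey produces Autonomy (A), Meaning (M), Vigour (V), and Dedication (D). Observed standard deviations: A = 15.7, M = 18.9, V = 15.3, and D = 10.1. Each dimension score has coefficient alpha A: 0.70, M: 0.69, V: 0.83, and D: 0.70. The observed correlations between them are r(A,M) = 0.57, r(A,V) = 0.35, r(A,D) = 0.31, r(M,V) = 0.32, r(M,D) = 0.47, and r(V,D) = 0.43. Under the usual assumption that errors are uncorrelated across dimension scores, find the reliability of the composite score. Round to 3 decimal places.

0.875

Var(A+M+V+D) = 15.7² + 18.9² + 15.3² + 10.1² + 2·[15.7·18.9·0.57 + 15.7·15.3·0.35 + 15.7·10.1·0.31 + 18.9·15.3·0.32 + 18.9·10.1·0.47 + 15.3·10.1·0.43] = 939.8 + 1102.13 = 2041.93.
Under uncorrelated errors the observed covariances equal the true-score covariances, so only the own-variance terms attenuate.
True-score variance = [15.7²·0.70 + 18.9²·0.69 + 15.3²·0.83 + 10.1²·0.70] + 1102.13 = 684.72 + 1102.13 = 1786.85.
Reliability = 1786.85 / 2041.93 = 0.875.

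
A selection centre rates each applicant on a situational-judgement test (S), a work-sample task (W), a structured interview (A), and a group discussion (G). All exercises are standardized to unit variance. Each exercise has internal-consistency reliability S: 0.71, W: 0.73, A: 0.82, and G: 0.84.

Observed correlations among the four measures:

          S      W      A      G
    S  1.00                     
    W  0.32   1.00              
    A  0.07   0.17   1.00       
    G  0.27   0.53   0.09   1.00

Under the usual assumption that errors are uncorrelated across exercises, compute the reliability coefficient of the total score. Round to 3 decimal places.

0.870

Var(S+W+A+G) = 4 + 2·[0.32 + 0.07 + 0.27 + 0.17 + 0.53 + 0.09] = 4 + 2.9 = 6.9.
With uncorrelated errors the cross-covariances are all true-score covariance, so they carry over unchanged; only the diagonal terms shrink to ρᵢσᵢ².
True-score variance = [0.71 + 0.73 + 0.82 + 0.84] + 2.9 = 3.1 + 2.9 = 6.
Reliability = 6 / 6.9 = 0.870.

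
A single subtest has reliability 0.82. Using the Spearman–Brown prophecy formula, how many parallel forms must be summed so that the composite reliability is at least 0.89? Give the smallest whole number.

2

k ≥ ρ*(1−ρ₁)/(ρ₁(1−ρ*)) = 0.89·0.18 / (0.82·0.11) = 1.776.
Smallest integer k = 2.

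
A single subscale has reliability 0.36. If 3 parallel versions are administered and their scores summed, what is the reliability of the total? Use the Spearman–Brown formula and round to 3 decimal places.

ρ_k = kρ / (1 + (k−1)ρ) = 3·0.36 / (1 + 2·0.36) = 1.080 / 1.720 = 0.628.

0.628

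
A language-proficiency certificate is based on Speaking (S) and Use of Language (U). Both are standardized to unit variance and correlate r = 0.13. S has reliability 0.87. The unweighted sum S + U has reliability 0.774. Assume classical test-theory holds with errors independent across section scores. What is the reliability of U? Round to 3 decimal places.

Var(S+U) = 2 + 2·0.13 = 2.260.
True-score variance = ρ_S + ρ_U + 2·0.13, so 0.774 = (0.87 + ρ_U + 0.26) / 2.260.
ρ_U = 0.774·2.260 − 0.87 − 0.26 = 0.619.

0.619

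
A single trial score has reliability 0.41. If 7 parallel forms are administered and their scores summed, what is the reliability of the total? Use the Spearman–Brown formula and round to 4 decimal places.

ρ_k = kρ / (1 + (k−1)ρ) = 7·0.41 / (1 + 6·0.41) = 2.870 / 3.460 = 0.8295.

0.8295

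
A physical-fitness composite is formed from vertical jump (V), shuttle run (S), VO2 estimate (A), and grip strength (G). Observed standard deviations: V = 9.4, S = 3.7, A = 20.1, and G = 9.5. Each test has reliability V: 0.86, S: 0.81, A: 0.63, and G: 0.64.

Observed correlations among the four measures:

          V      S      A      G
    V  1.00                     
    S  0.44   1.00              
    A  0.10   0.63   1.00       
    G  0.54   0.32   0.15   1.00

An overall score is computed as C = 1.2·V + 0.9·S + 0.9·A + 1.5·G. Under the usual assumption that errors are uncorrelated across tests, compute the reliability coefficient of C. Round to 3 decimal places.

Var(C) = 1.2²·9.4² + 0.9²·3.7² + 0.9²·20.1² + 1.5²·9.5² + 2·[1.08·9.4·3.7·0.44 + 1.08·9.4·20.1·0.10 + 1.8·9.4·9.5·0.54 + 0.81·3.7·20.1·0.63 + 1.35·3.7·9.5·0.32 + 1.35·20.1·9.5·0.15] = 668.638 + 431.072 = 1099.71.
Because errors are independent across components, Cov(Tᵢ,Tⱼ) = Cov(Xᵢ,Xⱼ); the off-diagonal part of the true-score variance is the same as above.
True-score variance = [1.2²·9.4²·0.86 + 0.9²·3.7²·0.81 + 0.9²·20.1²·0.63 + 1.5²·9.5²·0.64] + 431.072 = 454.533 + 431.072 = 885.605.
Reliability = 885.605 / 1099.71 = 0.805.

0.805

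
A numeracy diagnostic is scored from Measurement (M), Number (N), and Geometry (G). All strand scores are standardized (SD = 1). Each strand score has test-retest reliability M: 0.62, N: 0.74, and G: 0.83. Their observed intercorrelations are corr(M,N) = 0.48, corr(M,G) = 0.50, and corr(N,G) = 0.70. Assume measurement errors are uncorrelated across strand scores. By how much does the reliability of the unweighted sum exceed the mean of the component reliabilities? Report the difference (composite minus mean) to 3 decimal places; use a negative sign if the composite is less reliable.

Var(sum) = 3 + 3.36 = 6.36; true-score variance = 2.19 + 3.36 = 5.55; composite reliability = 0.8726.
Mean component reliability = 0.7300.
Difference = 0.8726 − 0.7300 = 0.143.

0.143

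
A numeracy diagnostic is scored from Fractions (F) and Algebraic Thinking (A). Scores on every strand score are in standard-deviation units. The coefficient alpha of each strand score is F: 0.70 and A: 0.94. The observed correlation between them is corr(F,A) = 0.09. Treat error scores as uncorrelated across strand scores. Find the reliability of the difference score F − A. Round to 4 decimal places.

Var(F−A) = 1 + 1 − 2·0.09 = 2 − 0.18 = 1.82.
With uncorrelated errors the cross-covariances are all true-score covariance, so they carry over unchanged; only the diagonal terms shrink to ρᵢσᵢ².
True-score variance = [0.70 + 0.94] − 0.18 = 1.64 − 0.18 = 1.46.
Reliability = 1.46 / 1.82 = 0.8022.

0.8022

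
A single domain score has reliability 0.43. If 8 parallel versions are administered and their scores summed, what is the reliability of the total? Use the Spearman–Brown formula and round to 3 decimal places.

ρ_k = kρ / (1 + (k−1)ρ) = 8·0.43 / (1 + 7·0.43) = 3.440 / 4.010 = 0.858.

0.858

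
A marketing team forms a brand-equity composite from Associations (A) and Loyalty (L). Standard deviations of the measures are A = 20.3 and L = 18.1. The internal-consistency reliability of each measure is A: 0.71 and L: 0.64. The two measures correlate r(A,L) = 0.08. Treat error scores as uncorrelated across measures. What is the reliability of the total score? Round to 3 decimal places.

0.703

Var(A+L) = 20.3² + 18.1² + 2·[20.3·18.1·0.08] = 739.7 + 58.7888 = 798.489.
Because errors are independent across components, Cov(Tᵢ,Tⱼ) = Cov(Xᵢ,Xⱼ); the off-diagonal part of the true-score variance is the same as above.
True-score variance = [20.3²·0.71 + 18.1²·0.64] + 58.7888 = 502.254 + 58.7888 = 561.043.
Reliability = 561.043 / 798.489 = 0.703.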